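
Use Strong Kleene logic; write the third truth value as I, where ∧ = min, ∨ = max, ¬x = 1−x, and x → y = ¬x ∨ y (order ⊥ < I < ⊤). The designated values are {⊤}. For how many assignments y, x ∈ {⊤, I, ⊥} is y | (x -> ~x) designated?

Of the 9 assignments, 5 give a value in {⊤}.

5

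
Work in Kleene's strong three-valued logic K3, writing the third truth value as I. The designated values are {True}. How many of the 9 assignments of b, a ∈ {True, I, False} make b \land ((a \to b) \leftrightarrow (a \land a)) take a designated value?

1

Designated under: (b=True, a=True).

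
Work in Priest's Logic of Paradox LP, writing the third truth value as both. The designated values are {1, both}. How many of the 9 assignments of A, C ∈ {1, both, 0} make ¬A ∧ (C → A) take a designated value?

Of the 9 assignments, 5 give a value in {1, both}.

5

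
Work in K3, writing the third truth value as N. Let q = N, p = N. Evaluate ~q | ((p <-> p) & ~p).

~q = ~N = N
p <-> p = N <-> N = N
~p = ~N = N
(p <-> p) & ~p = N & N = N
~q | ((p <-> p) & ~p) = N | N = N

N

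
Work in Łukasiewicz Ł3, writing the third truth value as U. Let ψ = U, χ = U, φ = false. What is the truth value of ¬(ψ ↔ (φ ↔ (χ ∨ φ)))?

false

χ ∨ φ = U ∨ false = U
φ ↔ (χ ∨ φ) = false ↔ U = U  [1 − |0−½|]
ψ ↔ (φ ↔ (χ ∨ φ)) = U ↔ U = true
¬(ψ ↔ (φ ↔ (χ ∨ φ))) = ¬true = false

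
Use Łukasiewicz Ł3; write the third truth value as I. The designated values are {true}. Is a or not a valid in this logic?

No

Countermodel: a=I gives I, which is not designated.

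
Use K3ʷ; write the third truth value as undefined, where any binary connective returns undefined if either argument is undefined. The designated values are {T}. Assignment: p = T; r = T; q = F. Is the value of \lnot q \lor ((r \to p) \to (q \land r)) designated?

\lnot q = \lnot F = T
r \to p = T \to T = T
q \land r = F \land T = F
(r \to p) \to (q \land r) = T \to F = F
\lnot q \lor ((r \to p) \to (q \land r)) = T \lor F = T
T ∈ {T}.

Yes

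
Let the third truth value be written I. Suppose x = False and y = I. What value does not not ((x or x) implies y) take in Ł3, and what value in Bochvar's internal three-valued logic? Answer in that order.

In Ł3: x or x = False or False = False
(x or x) implies y = False implies I = True  [min(1, 1−0+½)]
not ((x or x) implies y) = not True = False
not not ((x or x) implies y) = not False = True
In Bochvar's internal three-valued logic: x or x = False or False = False
(x or x) implies y = False implies I = I  [any arg is the third value ⇒ result is the third value]
not ((x or x) implies y) = not I = I
not not ((x or x) implies y) = not I = I
They differ because Ł3 and Bochvar's internal three-valued logic treat I differently under the binary connectives.

True; I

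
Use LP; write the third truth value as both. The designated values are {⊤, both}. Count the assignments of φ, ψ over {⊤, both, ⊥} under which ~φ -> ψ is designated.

8

Of the 9 assignments, 8 give a value in {⊤, both}.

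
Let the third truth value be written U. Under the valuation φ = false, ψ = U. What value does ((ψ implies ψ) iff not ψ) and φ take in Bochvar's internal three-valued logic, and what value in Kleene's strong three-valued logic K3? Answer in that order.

U; false

In Bochvar's internal three-valued logic: ψ implies ψ = U implies U = U  [any arg is the third value ⇒ result is the third value]
not ψ = not U = U
(ψ implies ψ) iff not ψ = U iff U = U
((ψ implies ψ) iff not ψ) and φ = U and false = U
In Kleene's strong three-valued logic K3: ψ implies ψ = U implies U = U  [not U or U]
not ψ = not U = U
(ψ implies ψ) iff not ψ = U iff U = U
((ψ implies ψ) iff not ψ) and φ = U and false = false
They differ because Bochvar's internal three-valued logic and Kleene's strong three-valued logic K3 treat U differently under the binary connectives.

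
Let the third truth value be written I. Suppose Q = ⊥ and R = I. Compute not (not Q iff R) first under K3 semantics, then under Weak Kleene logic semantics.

In K3: not Q = not ⊥ = ⊤
not Q iff R = ⊤ iff I = I
not (not Q iff R) = not I = I
In Weak Kleene logic: not Q = not ⊥ = ⊤
not Q iff R = ⊤ iff I = I
not (not Q iff R) = not I = I

I; I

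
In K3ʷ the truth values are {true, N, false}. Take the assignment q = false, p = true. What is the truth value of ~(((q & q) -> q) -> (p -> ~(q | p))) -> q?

false

q & q = false & false = false
(q & q) -> q = false -> false = true
q | p = false | true = true
~(q | p) = ~true = false
p -> ~(q | p) = true -> false = false
((q & q) -> q) -> (p -> ~(q | p)) = true -> false = false
~(((q & q) -> q) -> (p -> ~(q | p))) = ~false = true
~(((q & q) -> q) -> (p -> ~(q | p))) -> q = true -> false = false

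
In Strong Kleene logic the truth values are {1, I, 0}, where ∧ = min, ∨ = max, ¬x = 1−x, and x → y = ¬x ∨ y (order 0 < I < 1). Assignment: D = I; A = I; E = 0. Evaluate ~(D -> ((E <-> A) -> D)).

I

E <-> A = 0 <-> I = I
(E <-> A) -> D = I -> I = I  [~I | I]
D -> ((E <-> A) -> D) = I -> I = I
~(D -> ((E <-> A) -> D)) = ~I = I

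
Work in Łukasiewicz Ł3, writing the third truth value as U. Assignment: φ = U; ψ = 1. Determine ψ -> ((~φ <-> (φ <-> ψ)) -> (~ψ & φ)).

~φ = ~U = U
φ <-> ψ = U <-> 1 = U
~φ <-> (φ <-> ψ) = U <-> U = 1
~ψ = ~1 = 0
~ψ & φ = 0 & U = 0
(~φ <-> (φ <-> ψ)) -> (~ψ & φ) = 1 -> 0 = 0
ψ -> ((~φ <-> (φ <-> ψ)) -> (~ψ & φ)) = 1 -> 0 = 0

0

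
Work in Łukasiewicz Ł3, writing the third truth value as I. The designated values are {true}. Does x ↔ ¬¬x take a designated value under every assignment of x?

Yes

Every assignment of x over {true, I, false} gives a value in {true}.
In particular, with x=I: x ↔ ¬¬x = true.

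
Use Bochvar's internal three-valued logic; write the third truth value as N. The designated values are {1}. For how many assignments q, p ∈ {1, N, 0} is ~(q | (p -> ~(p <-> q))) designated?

0

Of the 9 assignments, 0 give a value in {1}.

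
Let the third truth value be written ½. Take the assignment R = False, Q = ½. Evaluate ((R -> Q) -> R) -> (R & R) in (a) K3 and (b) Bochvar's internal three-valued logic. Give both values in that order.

True; ½

In K3: R -> Q = False -> ½ = True
(R -> Q) -> R = True -> False = False
R & R = False & False = False
((R -> Q) -> R) -> (R & R) = False -> False = True
In Bochvar's internal three-valued logic: R -> Q = False -> ½ = ½  [any arg is the third value ⇒ result is the third value]
(R -> Q) -> R = ½ -> False = ½
R & R = False & False = False
((R -> Q) -> R) -> (R & R) = ½ -> False = ½
They differ because K3 and Bochvar's internal three-valued logic treat ½ differently under the binary connectives.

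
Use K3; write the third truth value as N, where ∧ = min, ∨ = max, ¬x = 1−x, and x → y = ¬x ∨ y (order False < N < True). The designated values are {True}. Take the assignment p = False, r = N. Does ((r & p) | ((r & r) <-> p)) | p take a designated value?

No

r & p = N & False = False
r & r = N & N = N
(r & r) <-> p = N <-> False = N
(r & p) | ((r & r) <-> p) = False | N = N
((r & p) | ((r & r) <-> p)) | p = N | False = N
N ∉ {True}.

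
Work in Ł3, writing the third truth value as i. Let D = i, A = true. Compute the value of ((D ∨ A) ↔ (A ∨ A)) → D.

D ∨ A = i ∨ true = true
A ∨ A = true ∨ true = true
(D ∨ A) ↔ (A ∨ A) = true ↔ true = true
((D ∨ A) ↔ (A ∨ A)) → D = true → i = i  [min(1, 1−1+½)]

i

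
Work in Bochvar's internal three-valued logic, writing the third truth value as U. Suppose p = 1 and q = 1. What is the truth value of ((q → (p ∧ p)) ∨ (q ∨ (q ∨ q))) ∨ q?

1

p ∧ p = 1 ∧ 1 = 1
q → (p ∧ p) = 1 → 1 = 1
q ∨ q = 1 ∨ 1 = 1
q ∨ (q ∨ q) = 1 ∨ 1 = 1
(q → (p ∧ p)) ∨ (q ∨ (q ∨ q)) = 1 ∨ 1 = 1
((q → (p ∧ p)) ∨ (q ∨ (q ∨ q))) ∨ q = 1 ∨ 1 = 1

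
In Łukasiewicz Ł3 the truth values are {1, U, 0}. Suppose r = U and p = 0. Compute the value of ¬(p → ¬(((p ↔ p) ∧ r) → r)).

p ↔ p = 0 ↔ 0 = 1
(p ↔ p) ∧ r = 1 ∧ U = U
((p ↔ p) ∧ r) → r = U → U = 1  [min(1, 1−½+½)]
¬(((p ↔ p) ∧ r) → r) = ¬1 = 0
p → ¬(((p ↔ p) ∧ r) → r) = 0 → 0 = 1
¬(p → ¬(((p ↔ p) ∧ r) → r)) = ¬1 = 0

0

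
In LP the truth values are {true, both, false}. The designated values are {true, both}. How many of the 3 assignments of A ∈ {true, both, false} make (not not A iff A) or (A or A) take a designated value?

3

A=true: true ✓
A=both: both ✓
A=false: true ✓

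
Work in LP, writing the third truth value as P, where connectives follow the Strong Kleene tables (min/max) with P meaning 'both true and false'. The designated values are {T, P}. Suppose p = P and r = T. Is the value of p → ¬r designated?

¬r = ¬T = F
p → ¬r = P → F = P
P ∈ {T, P}.

Yes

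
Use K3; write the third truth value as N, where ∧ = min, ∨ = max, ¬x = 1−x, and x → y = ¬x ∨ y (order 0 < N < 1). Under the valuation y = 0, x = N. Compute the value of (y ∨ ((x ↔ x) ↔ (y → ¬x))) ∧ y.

0

x ↔ x = N ↔ N = N
¬x = ¬N = N
y → ¬x = 0 → N = 1  [¬0 ∨ N]
(x ↔ x) ↔ (y → ¬x) = N ↔ 1 = N
y ∨ ((x ↔ x) ↔ (y → ¬x)) = 0 ∨ N = N
(y ∨ ((x ↔ x) ↔ (y → ¬x))) ∧ y = N ∧ 0 = 0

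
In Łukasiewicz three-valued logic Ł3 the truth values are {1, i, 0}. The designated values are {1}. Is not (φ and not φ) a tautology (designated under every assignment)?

No

Countermodel: φ=i gives i, which is not designated.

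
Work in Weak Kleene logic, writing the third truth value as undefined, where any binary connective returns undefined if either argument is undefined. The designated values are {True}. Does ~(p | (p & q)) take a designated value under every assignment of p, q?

No

Countermodel: p=True, q=True gives False, which is not designated.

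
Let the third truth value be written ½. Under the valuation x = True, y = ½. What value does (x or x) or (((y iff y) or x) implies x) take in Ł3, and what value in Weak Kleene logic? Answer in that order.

In Ł3: x or x = True or True = True
y iff y = ½ iff ½ = True  [1 − |½−½|]
(y iff y) or x = True or True = True
((y iff y) or x) implies x = True implies True = True
(x or x) or (((y iff y) or x) implies x) = True or True = True
In Weak Kleene logic: x or x = True or True = True
y iff y = ½ iff ½ = ½
(y iff y) or x = ½ or True = ½
((y iff y) or x) implies x = ½ implies True = ½  [any arg is the third value ⇒ result is the third value]
(x or x) or (((y iff y) or x) implies x) = True or ½ = ½
They differ because Ł3 and Weak Kleene logic treat ½ differently under the binary connectives.

True; ½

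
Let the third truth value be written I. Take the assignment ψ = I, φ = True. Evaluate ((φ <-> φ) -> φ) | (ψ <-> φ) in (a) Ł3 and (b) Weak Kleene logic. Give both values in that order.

In Ł3: φ <-> φ = True <-> True = True
(φ <-> φ) -> φ = True -> True = True
ψ <-> φ = I <-> True = I
((φ <-> φ) -> φ) | (ψ <-> φ) = True | I = True
In Weak Kleene logic: φ <-> φ = True <-> True = True
(φ <-> φ) -> φ = True -> True = True
ψ <-> φ = I <-> True = I
((φ <-> φ) -> φ) | (ψ <-> φ) = True | I = I
They differ because Ł3 and Weak Kleene logic treat I differently under the binary connectives.

True; I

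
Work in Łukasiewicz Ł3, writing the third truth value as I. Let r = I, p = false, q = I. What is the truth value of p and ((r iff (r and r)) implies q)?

false

r and r = I and I = I
r iff (r and r) = I iff I = true  [1 − |½−½|]
(r iff (r and r)) implies q = true implies I = I
p and ((r iff (r and r)) implies q) = false and I = false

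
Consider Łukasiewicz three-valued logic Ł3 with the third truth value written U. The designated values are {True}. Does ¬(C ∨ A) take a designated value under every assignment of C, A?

No

Countermodel: C=True, A=True gives False, which is not designated.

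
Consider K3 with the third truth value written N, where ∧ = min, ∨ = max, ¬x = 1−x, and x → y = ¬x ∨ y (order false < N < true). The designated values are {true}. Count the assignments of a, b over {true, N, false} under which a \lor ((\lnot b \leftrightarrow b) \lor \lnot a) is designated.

Of the 9 assignments, 6 give a value in {true}.

6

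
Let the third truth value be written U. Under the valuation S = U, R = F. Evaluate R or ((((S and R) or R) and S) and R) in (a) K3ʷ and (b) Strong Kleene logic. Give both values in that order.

U; F

In K3ʷ: S and R = U and F = U
(S and R) or R = U or F = U
((S and R) or R) and S = U and U = U
(((S and R) or R) and S) and R = U and F = U
R or ((((S and R) or R) and S) and R) = F or U = U
In Strong Kleene logic: S and R = U and F = F
(S and R) or R = F or F = F
((S and R) or R) and S = F and U = F
(((S and R) or R) and S) and R = F and F = F
R or ((((S and R) or R) and S) and R) = F or F = F
They differ because K3ʷ and Strong Kleene logic treat U differently under the binary connectives.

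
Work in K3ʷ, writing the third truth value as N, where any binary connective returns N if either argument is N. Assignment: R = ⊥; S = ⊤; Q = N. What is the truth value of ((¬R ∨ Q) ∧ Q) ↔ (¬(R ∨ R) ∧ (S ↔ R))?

N

¬R = ¬⊥ = ⊤
¬R ∨ Q = ⊤ ∨ N = N
(¬R ∨ Q) ∧ Q = N ∧ N = N
R ∨ R = ⊥ ∨ ⊥ = ⊥
¬(R ∨ R) = ¬⊥ = ⊤
S ↔ R = ⊤ ↔ ⊥ = ⊥
¬(R ∨ R) ∧ (S ↔ R) = ⊤ ∧ ⊥ = ⊥
((¬R ∨ Q) ∧ Q) ↔ (¬(R ∨ R) ∧ (S ↔ R)) = N ↔ ⊥ = N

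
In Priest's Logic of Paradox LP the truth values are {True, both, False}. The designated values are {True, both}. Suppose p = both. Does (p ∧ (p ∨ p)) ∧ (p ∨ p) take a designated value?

p ∨ p = both ∨ both = both
p ∧ (p ∨ p) = both ∧ both = both
p ∨ p = both ∨ both = both
(p ∧ (p ∨ p)) ∧ (p ∨ p) = both ∧ both = both
both ∈ {True, both}.

Yes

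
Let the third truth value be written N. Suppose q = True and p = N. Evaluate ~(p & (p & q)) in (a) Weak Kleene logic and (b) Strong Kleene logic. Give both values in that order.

In Weak Kleene logic: p & q = N & True = N
p & (p & q) = N & N = N
~(p & (p & q)) = ~N = N
In Strong Kleene logic: p & q = N & True = N
p & (p & q) = N & N = N
~(p & (p & q)) = ~N = N

N; N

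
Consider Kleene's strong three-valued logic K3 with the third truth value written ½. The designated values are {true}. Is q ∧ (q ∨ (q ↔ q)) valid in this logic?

No

Countermodel: q=½ gives ½, which is not designated.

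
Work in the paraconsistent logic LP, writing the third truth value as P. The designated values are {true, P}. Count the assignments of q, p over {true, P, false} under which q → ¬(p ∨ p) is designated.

Of the 9 assignments, 8 give a value in {true, P}.

8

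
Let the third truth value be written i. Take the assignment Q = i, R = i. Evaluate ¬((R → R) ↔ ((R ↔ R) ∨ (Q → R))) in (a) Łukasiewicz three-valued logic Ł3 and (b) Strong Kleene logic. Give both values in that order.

In Łukasiewicz three-valued logic Ł3: R → R = i → i = True
R ↔ R = i ↔ i = True
Q → R = i → i = True
(R ↔ R) ∨ (Q → R) = True ∨ True = True
(R → R) ↔ ((R ↔ R) ∨ (Q → R)) = True ↔ True = True
¬((R → R) ↔ ((R ↔ R) ∨ (Q → R))) = ¬True = False
In Strong Kleene logic: R → R = i → i = i
R ↔ R = i ↔ i = i
Q → R = i → i = i
(R ↔ R) ∨ (Q → R) = i ∨ i = i
(R → R) ↔ ((R ↔ R) ∨ (Q → R)) = i ↔ i = i
¬((R → R) ↔ ((R ↔ R) ∨ (Q → R))) = ¬i = i
They differ because Łukasiewicz three-valued logic Ł3 and Strong Kleene logic treat i differently under implication.

False; i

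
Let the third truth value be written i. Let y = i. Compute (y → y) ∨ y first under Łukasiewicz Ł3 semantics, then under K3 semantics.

In Łukasiewicz Ł3: y → y = i → i = true
(y → y) ∨ y = true ∨ i = true
In K3: y → y = i → i = i  [¬i ∨ i]
(y → y) ∨ y = i ∨ i = i
They differ because Łukasiewicz Ł3 and K3 treat i differently under implication.

true; i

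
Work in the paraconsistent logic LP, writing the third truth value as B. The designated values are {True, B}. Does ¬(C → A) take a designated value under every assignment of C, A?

No

Countermodel: C=True, A=True gives False, which is not designated.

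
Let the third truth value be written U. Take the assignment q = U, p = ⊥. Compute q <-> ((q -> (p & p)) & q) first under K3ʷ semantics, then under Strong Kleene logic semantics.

In K3ʷ: p & p = ⊥ & ⊥ = ⊥
q -> (p & p) = U -> ⊥ = U  [any arg is the third value ⇒ result is the third value]
(q -> (p & p)) & q = U & U = U
q <-> ((q -> (p & p)) & q) = U <-> U = U
In Strong Kleene logic: p & p = ⊥ & ⊥ = ⊥
q -> (p & p) = U -> ⊥ = U  [~U | ⊥]
(q -> (p & p)) & q = U & U = U
q <-> ((q -> (p & p)) & q) = U <-> U = U

U; U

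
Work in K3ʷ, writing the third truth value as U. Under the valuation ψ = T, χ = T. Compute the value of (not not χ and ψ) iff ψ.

not χ = not T = F
not not χ = not F = T
not not χ and ψ = T and T = T
(not not χ and ψ) iff ψ = T iff T = T

T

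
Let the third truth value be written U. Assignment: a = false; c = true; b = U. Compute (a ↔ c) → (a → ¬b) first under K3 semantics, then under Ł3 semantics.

true; true

In K3: a ↔ c = false ↔ true = false
¬b = ¬U = U
a → ¬b = false → U = true  [¬false ∨ U]
(a ↔ c) → (a → ¬b) = false → true = true
In Ł3: a ↔ c = false ↔ true = false
¬b = ¬U = U
a → ¬b = false → U = true  [min(1, 1−0+½)]
(a ↔ c) → (a → ¬b) = false → true = true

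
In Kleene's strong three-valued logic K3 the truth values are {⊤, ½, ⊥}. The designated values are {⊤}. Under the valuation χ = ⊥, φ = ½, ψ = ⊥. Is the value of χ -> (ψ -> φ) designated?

Yes

ψ -> φ = ⊥ -> ½ = ⊤  [~⊥ | ½]
χ -> (ψ -> φ) = ⊥ -> ⊤ = ⊤
⊤ ∈ {⊤}.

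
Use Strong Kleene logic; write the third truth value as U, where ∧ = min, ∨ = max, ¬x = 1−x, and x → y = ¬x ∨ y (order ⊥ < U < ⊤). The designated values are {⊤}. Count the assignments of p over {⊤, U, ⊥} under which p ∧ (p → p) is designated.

p=⊤: ⊤ ✓
p=U: U ·
p=⊥: ⊥ ·

1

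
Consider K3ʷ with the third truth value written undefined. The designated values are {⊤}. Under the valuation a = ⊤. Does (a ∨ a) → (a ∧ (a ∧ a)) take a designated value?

a ∨ a = ⊤ ∨ ⊤ = ⊤
a ∧ a = ⊤ ∧ ⊤ = ⊤
a ∧ (a ∧ a) = ⊤ ∧ ⊤ = ⊤
(a ∨ a) → (a ∧ (a ∧ a)) = ⊤ → ⊤ = ⊤
⊤ ∈ {⊤}.

Yes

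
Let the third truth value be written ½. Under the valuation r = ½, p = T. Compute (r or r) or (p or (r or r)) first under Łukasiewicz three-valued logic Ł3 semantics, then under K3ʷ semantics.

In Łukasiewicz three-valued logic Ł3: r or r = ½ or ½ = ½
r or r = ½ or ½ = ½
p or (r or r) = T or ½ = T
(r or r) or (p or (r or r)) = ½ or T = T
In K3ʷ: r or r = ½ or ½ = ½
r or r = ½ or ½ = ½
p or (r or r) = T or ½ = ½
(r or r) or (p or (r or r)) = ½ or ½ = ½
They differ because Łukasiewicz three-valued logic Ł3 and K3ʷ treat ½ differently under the binary connectives.

T; ½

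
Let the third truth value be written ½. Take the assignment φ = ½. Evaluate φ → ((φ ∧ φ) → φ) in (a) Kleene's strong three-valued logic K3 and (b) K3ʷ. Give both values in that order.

½; ½

In Kleene's strong three-valued logic K3: φ ∧ φ = ½ ∧ ½ = ½
(φ ∧ φ) → φ = ½ → ½ = ½
φ → ((φ ∧ φ) → φ) = ½ → ½ = ½
In K3ʷ: φ ∧ φ = ½ ∧ ½ = ½
(φ ∧ φ) → φ = ½ → ½ = ½
φ → ((φ ∧ φ) → φ) = ½ → ½ = ½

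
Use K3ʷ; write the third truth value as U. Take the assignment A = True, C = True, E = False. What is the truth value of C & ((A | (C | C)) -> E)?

C | C = True | True = True
A | (C | C) = True | True = True
(A | (C | C)) -> E = True -> False = False
C & ((A | (C | C)) -> E) = True & False = False

False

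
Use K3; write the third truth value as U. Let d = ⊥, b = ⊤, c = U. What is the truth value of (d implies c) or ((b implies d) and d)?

d implies c = ⊥ implies U = ⊤  [not ⊥ or U]
b implies d = ⊤ implies ⊥ = ⊥
(b implies d) and d = ⊥ and ⊥ = ⊥
(d implies c) or ((b implies d) and d) = ⊤ or ⊥ = ⊤

⊤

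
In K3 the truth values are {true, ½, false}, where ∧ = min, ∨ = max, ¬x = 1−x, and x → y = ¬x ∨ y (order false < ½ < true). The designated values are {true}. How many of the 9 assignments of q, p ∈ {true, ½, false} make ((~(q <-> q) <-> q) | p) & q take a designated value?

Designated under: (q=true, p=true).

1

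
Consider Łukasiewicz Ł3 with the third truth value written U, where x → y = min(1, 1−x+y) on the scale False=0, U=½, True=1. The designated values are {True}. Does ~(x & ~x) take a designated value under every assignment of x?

Countermodel: x=U gives U, which is not designated.

No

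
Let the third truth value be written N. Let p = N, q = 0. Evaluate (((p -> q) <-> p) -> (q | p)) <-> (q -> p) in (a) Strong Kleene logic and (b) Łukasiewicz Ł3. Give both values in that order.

In Strong Kleene logic: p -> q = N -> 0 = N  [~N | 0]
(p -> q) <-> p = N <-> N = N
q | p = 0 | N = N
((p -> q) <-> p) -> (q | p) = N -> N = N
q -> p = 0 -> N = 1
(((p -> q) <-> p) -> (q | p)) <-> (q -> p) = N <-> 1 = N
In Łukasiewicz Ł3: p -> q = N -> 0 = N  [min(1, 1−½+0)]
(p -> q) <-> p = N <-> N = 1
q | p = 0 | N = N
((p -> q) <-> p) -> (q | p) = 1 -> N = N
q -> p = 0 -> N = 1
(((p -> q) <-> p) -> (q | p)) <-> (q -> p) = N <-> 1 = N

N; N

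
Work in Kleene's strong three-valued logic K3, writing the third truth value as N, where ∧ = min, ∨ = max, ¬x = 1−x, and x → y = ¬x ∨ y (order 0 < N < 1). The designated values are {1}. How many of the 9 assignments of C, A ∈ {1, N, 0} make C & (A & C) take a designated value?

Designated under: (C=1, A=1).

1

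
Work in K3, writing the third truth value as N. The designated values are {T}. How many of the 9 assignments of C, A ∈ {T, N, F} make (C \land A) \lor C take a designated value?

3

Designated under: (C=T, A=T); (C=T, A=N); (C=T, A=F).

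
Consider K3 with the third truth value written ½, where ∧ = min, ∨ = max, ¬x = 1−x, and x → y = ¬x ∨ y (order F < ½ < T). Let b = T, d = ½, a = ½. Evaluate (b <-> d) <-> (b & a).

b <-> d = T <-> ½ = ½
b & a = T & ½ = ½
(b <-> d) <-> (b & a) = ½ <-> ½ = ½

½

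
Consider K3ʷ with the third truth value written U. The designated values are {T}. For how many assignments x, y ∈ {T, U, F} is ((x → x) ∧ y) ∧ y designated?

Designated under: (x=T, y=T); (x=F, y=T).

2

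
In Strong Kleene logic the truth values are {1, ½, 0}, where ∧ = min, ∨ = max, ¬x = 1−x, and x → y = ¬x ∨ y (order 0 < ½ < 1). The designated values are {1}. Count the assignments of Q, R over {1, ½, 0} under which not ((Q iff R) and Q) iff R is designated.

1

Designated under: (Q=0, R=1).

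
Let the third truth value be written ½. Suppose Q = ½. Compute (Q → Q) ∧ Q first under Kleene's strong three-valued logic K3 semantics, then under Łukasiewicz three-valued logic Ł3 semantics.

½; ½

In Kleene's strong three-valued logic K3: Q → Q = ½ → ½ = ½  [¬½ ∨ ½]
(Q → Q) ∧ Q = ½ ∧ ½ = ½
In Łukasiewicz three-valued logic Ł3: Q → Q = ½ → ½ = true
(Q → Q) ∧ Q = true ∧ ½ = ½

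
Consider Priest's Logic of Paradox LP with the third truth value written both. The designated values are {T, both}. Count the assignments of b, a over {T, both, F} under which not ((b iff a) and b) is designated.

8

Of the 9 assignments, 8 give a value in {T, both}.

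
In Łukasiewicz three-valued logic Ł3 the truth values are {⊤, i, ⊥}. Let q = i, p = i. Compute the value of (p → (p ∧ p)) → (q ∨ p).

i

p ∧ p = i ∧ i = i
p → (p ∧ p) = i → i = ⊤  [min(1, 1−½+½)]
q ∨ p = i ∨ i = i
(p → (p ∧ p)) → (q ∨ p) = ⊤ → i = i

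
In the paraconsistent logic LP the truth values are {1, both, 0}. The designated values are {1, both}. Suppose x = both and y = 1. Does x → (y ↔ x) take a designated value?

y ↔ x = 1 ↔ both = both
x → (y ↔ x) = both → both = both  [¬both ∨ both]
both ∈ {1, both}.

Yes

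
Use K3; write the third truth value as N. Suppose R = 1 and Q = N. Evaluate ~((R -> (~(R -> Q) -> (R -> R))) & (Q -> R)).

0

R -> Q = 1 -> N = N
~(R -> Q) = ~N = N
R -> R = 1 -> 1 = 1
~(R -> Q) -> (R -> R) = N -> 1 = 1
R -> (~(R -> Q) -> (R -> R)) = 1 -> 1 = 1
Q -> R = N -> 1 = 1
(R -> (~(R -> Q) -> (R -> R))) & (Q -> R) = 1 & 1 = 1
~((R -> (~(R -> Q) -> (R -> R))) & (Q -> R)) = ~1 = 0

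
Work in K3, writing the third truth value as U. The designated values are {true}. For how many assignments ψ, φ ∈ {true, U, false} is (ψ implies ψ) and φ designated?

2

Designated under: (ψ=true, φ=true); (ψ=false, φ=true).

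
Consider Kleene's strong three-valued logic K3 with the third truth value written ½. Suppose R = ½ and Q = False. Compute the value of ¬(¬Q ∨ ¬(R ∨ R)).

¬Q = ¬False = True
R ∨ R = ½ ∨ ½ = ½
¬(R ∨ R) = ¬½ = ½
¬Q ∨ ¬(R ∨ R) = True ∨ ½ = True
¬(¬Q ∨ ¬(R ∨ R)) = ¬True = False

False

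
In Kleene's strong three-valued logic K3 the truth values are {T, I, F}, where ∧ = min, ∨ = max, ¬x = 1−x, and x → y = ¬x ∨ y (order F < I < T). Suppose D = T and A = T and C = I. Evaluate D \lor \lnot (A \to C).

A \to C = T \to I = I
\lnot (A \to C) = \lnot I = I
D \lor \lnot (A \to C) = T \lor I = T

T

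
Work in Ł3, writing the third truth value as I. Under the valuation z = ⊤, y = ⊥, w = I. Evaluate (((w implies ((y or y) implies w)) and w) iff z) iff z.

y or y = ⊥ or ⊥ = ⊥
(y or y) implies w = ⊥ implies I = ⊤  [min(1, 1−0+½)]
w implies ((y or y) implies w) = I implies ⊤ = ⊤
(w implies ((y or y) implies w)) and w = ⊤ and I = I
((w implies ((y or y) implies w)) and w) iff z = I iff ⊤ = I
(((w implies ((y or y) implies w)) and w) iff z) iff z = I iff ⊤ = I

I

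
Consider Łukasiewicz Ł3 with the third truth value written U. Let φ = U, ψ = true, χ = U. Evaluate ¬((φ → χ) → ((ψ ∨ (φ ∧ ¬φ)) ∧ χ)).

U

φ → χ = U → U = true  [min(1, 1−½+½)]
¬φ = ¬U = U
φ ∧ ¬φ = U ∧ U = U
ψ ∨ (φ ∧ ¬φ) = true ∨ U = true
(ψ ∨ (φ ∧ ¬φ)) ∧ χ = true ∧ U = U
(φ → χ) → ((ψ ∨ (φ ∧ ¬φ)) ∧ χ) = true → U = U
¬((φ → χ) → ((ψ ∨ (φ ∧ ¬φ)) ∧ χ)) = ¬U = U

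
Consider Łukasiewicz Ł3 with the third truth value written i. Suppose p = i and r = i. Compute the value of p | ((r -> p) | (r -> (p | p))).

r -> p = i -> i = ⊤  [min(1, 1−½+½)]
p | p = i | i = i
r -> (p | p) = i -> i = ⊤
(r -> p) | (r -> (p | p)) = ⊤ | ⊤ = ⊤
p | ((r -> p) | (r -> (p | p))) = i | ⊤ = ⊤

⊤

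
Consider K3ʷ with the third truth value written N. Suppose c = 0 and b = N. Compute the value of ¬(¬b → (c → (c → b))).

¬b = ¬N = N
c → b = 0 → N = N  [any arg is the third value ⇒ result is the third value]
c → (c → b) = 0 → N = N
¬b → (c → (c → b)) = N → N = N
¬(¬b → (c → (c → b))) = ¬N = N

N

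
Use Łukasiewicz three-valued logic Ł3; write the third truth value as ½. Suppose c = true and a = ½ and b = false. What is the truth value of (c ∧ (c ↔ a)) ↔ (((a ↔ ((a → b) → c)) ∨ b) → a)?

c ↔ a = true ↔ ½ = ½  [1 − |1−½|]
c ∧ (c ↔ a) = true ∧ ½ = ½
a → b = ½ → false = ½
(a → b) → c = ½ → true = true
a ↔ ((a → b) → c) = ½ ↔ true = ½
(a ↔ ((a → b) → c)) ∨ b = ½ ∨ false = ½
((a ↔ ((a → b) → c)) ∨ b) → a = ½ → ½ = true
(c ∧ (c ↔ a)) ↔ (((a ↔ ((a → b) → c)) ∨ b) → a) = ½ ↔ true = ½

½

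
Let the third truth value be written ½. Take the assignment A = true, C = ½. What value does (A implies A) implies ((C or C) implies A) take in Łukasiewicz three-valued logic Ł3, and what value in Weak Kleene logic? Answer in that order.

In Łukasiewicz three-valued logic Ł3: A implies A = true implies true = true
C or C = ½ or ½ = ½
(C or C) implies A = ½ implies true = true  [min(1, 1−½+1)]
(A implies A) implies ((C or C) implies A) = true implies true = true
In Weak Kleene logic: A implies A = true implies true = true
C or C = ½ or ½ = ½
(C or C) implies A = ½ implies true = ½  [any arg is the third value ⇒ result is the third value]
(A implies A) implies ((C or C) implies A) = true implies ½ = ½
They differ because Łukasiewicz three-valued logic Ł3 and Weak Kleene logic treat ½ differently under the binary connectives.

true; ½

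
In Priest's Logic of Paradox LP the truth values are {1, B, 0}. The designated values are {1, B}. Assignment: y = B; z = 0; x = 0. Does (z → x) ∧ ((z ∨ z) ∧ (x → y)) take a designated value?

z → x = 0 → 0 = 1
z ∨ z = 0 ∨ 0 = 0
x → y = 0 → B = 1
(z ∨ z) ∧ (x → y) = 0 ∧ 1 = 0
(z → x) ∧ ((z ∨ z) ∧ (x → y)) = 1 ∧ 0 = 0
0 ∉ {1, B}.

No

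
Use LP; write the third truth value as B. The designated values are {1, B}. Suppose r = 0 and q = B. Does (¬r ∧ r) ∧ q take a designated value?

¬r = ¬0 = 1
¬r ∧ r = 1 ∧ 0 = 0
(¬r ∧ r) ∧ q = 0 ∧ B = 0
0 ∉ {1, B}.

No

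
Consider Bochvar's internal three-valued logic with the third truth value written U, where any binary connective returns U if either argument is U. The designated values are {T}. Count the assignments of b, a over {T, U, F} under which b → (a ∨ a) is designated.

3

Designated under: (b=T, a=T); (b=F, a=T); (b=F, a=F).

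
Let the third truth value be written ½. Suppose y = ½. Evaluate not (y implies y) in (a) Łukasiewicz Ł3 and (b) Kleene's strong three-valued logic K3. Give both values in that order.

In Łukasiewicz Ł3: y implies y = ½ implies ½ = true  [min(1, 1−½+½)]
not (y implies y) = not true = false
In Kleene's strong three-valued logic K3: y implies y = ½ implies ½ = ½  [not ½ or ½]
not (y implies y) = not ½ = ½
They differ because Łukasiewicz Ł3 and Kleene's strong three-valued logic K3 treat ½ differently under implication.

false; ½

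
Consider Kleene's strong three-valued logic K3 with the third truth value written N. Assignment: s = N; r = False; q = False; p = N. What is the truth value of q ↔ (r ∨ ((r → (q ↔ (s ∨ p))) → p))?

N

s ∨ p = N ∨ N = N
q ↔ (s ∨ p) = False ↔ N = N
r → (q ↔ (s ∨ p)) = False → N = True  [¬False ∨ N]
(r → (q ↔ (s ∨ p))) → p = True → N = N
r ∨ ((r → (q ↔ (s ∨ p))) → p) = False ∨ N = N
q ↔ (r ∨ ((r → (q ↔ (s ∨ p))) → p)) = False ↔ N = N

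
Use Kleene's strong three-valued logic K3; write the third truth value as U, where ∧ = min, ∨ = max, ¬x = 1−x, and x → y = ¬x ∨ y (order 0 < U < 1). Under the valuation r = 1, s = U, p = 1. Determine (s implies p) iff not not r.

1

s implies p = U implies 1 = 1  [not U or 1]
not r = not 1 = 0
not not r = not 0 = 1
(s implies p) iff not not r = 1 iff 1 = 1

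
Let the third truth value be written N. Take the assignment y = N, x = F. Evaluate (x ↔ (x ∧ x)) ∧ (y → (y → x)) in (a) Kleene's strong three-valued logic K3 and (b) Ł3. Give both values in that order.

N; T

In Kleene's strong three-valued logic K3: x ∧ x = F ∧ F = F
x ↔ (x ∧ x) = F ↔ F = T
y → x = N → F = N  [¬N ∨ F]
y → (y → x) = N → N = N
(x ↔ (x ∧ x)) ∧ (y → (y → x)) = T ∧ N = N
In Ł3: x ∧ x = F ∧ F = F
x ↔ (x ∧ x) = F ↔ F = T
y → x = N → F = N
y → (y → x) = N → N = T
(x ↔ (x ∧ x)) ∧ (y → (y → x)) = T ∧ T = T
They differ because Kleene's strong three-valued logic K3 and Ł3 treat N differently under implication.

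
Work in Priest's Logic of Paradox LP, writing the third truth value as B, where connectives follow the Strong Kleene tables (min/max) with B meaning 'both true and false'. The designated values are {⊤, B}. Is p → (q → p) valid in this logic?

Yes

Every assignment of p, q over {⊤, B, ⊥} gives a value in {⊤, B}.
In particular, with p=B, q=B: p → (q → p) = B.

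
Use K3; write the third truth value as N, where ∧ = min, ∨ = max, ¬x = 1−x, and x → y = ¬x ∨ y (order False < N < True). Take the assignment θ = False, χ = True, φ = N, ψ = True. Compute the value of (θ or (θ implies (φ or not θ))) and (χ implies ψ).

True

not θ = not False = True
φ or not θ = N or True = True
θ implies (φ or not θ) = False implies True = True
θ or (θ implies (φ or not θ)) = False or True = True
χ implies ψ = True implies True = True
(θ or (θ implies (φ or not θ))) and (χ implies ψ) = True and True = True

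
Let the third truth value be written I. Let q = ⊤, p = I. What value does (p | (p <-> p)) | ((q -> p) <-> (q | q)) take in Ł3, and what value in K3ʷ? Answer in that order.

⊤; I

In Ł3: p <-> p = I <-> I = ⊤  [1 − |½−½|]
p | (p <-> p) = I | ⊤ = ⊤
q -> p = ⊤ -> I = I
q | q = ⊤ | ⊤ = ⊤
(q -> p) <-> (q | q) = I <-> ⊤ = I
(p | (p <-> p)) | ((q -> p) <-> (q | q)) = ⊤ | I = ⊤
In K3ʷ: p <-> p = I <-> I = I
p | (p <-> p) = I | I = I
q -> p = ⊤ -> I = I
q | q = ⊤ | ⊤ = ⊤
(q -> p) <-> (q | q) = I <-> ⊤ = I
(p | (p <-> p)) | ((q -> p) <-> (q | q)) = I | I = I
They differ because Ł3 and K3ʷ treat I differently under the binary connectives.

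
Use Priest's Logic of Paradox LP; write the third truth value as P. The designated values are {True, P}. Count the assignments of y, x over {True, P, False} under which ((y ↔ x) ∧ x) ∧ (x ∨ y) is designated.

5

Of the 9 assignments, 5 give a value in {True, P}.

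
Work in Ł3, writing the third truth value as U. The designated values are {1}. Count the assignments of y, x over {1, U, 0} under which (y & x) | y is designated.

Designated under: (y=1, x=1); (y=1, x=U); (y=1, x=0).

3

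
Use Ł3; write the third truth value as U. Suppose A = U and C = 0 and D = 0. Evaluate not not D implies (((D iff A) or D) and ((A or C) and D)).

not D = not 0 = 1
not not D = not 1 = 0
D iff A = 0 iff U = U
(D iff A) or D = U or 0 = U
A or C = U or 0 = U
(A or C) and D = U and 0 = 0
((D iff A) or D) and ((A or C) and D) = U and 0 = 0
not not D implies (((D iff A) or D) and ((A or C) and D)) = 0 implies 0 = 1

1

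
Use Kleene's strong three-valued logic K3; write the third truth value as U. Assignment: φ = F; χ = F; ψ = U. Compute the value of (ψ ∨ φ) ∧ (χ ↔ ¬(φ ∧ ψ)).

ψ ∨ φ = U ∨ F = U
φ ∧ ψ = F ∧ U = F
¬(φ ∧ ψ) = ¬F = T
χ ↔ ¬(φ ∧ ψ) = F ↔ T = F
(ψ ∨ φ) ∧ (χ ↔ ¬(φ ∧ ψ)) = U ∧ F = F

F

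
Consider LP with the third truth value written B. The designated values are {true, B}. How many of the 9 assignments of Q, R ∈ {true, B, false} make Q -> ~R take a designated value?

8

Of the 9 assignments, 8 give a value in {true, B}.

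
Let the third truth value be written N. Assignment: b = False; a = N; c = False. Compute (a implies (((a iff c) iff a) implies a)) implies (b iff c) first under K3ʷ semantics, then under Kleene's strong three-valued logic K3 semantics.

In K3ʷ: a iff c = N iff False = N
(a iff c) iff a = N iff N = N
((a iff c) iff a) implies a = N implies N = N  [any arg is the third value ⇒ result is the third value]
a implies (((a iff c) iff a) implies a) = N implies N = N
b iff c = False iff False = True
(a implies (((a iff c) iff a) implies a)) implies (b iff c) = N implies True = N
In Kleene's strong three-valued logic K3: a iff c = N iff False = N
(a iff c) iff a = N iff N = N
((a iff c) iff a) implies a = N implies N = N
a implies (((a iff c) iff a) implies a) = N implies N = N
b iff c = False iff False = True
(a implies (((a iff c) iff a) implies a)) implies (b iff c) = N implies True = True
They differ because K3ʷ and Kleene's strong three-valued logic K3 treat N differently under the binary connectives.

N; True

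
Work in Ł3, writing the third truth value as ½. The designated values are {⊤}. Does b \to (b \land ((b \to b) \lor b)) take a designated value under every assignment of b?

Yes

Every assignment of b over {⊤, ½, ⊥} gives a value in {⊤}.
In particular, with b=½: b \to (b \land ((b \to b) \lor b)) = ⊤.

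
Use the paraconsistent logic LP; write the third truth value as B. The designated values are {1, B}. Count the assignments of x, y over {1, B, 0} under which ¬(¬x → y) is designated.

Designated under: (x=B, y=B); (x=B, y=0); (x=0, y=B); (x=0, y=0).

4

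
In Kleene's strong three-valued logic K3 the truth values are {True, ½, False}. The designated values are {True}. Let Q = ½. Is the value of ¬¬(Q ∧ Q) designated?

Q ∧ Q = ½ ∧ ½ = ½
¬(Q ∧ Q) = ¬½ = ½
¬¬(Q ∧ Q) = ¬½ = ½
½ ∉ {True}.

No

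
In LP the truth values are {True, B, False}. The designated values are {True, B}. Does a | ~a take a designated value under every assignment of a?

Every assignment of a over {True, B, False} gives a value in {True, B}.
In particular, with a=B: a | ~a = B.

Yes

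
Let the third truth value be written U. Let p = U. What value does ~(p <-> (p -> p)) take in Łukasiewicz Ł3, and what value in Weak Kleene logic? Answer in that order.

U; U

In Łukasiewicz Ł3: p -> p = U -> U = 1  [min(1, 1−½+½)]
p <-> (p -> p) = U <-> 1 = U
~(p <-> (p -> p)) = ~U = U
In Weak Kleene logic: p -> p = U -> U = U  [any arg is the third value ⇒ result is the third value]
p <-> (p -> p) = U <-> U = U
~(p <-> (p -> p)) = ~U = U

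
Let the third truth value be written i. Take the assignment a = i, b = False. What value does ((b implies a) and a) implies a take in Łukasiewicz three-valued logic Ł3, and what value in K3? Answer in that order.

In Łukasiewicz three-valued logic Ł3: b implies a = False implies i = True
(b implies a) and a = True and i = i
((b implies a) and a) implies a = i implies i = True
In K3: b implies a = False implies i = True  [not False or i]
(b implies a) and a = True and i = i
((b implies a) and a) implies a = i implies i = i
They differ because Łukasiewicz three-valued logic Ł3 and K3 treat i differently under implication.

True; i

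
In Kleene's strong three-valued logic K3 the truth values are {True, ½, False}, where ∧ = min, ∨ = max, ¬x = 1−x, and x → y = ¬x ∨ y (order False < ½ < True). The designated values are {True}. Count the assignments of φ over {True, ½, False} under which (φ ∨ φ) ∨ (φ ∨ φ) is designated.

1

φ=True: True ✓
φ=½: ½ ·
φ=False: False ·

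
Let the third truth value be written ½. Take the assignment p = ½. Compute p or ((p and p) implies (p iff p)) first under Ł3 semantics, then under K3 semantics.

In Ł3: p and p = ½ and ½ = ½
p iff p = ½ iff ½ = ⊤
(p and p) implies (p iff p) = ½ implies ⊤ = ⊤
p or ((p and p) implies (p iff p)) = ½ or ⊤ = ⊤
In K3: p and p = ½ and ½ = ½
p iff p = ½ iff ½ = ½
(p and p) implies (p iff p) = ½ implies ½ = ½  [not ½ or ½]
p or ((p and p) implies (p iff p)) = ½ or ½ = ½
They differ because Ł3 and K3 treat ½ differently under implication.

⊤; ½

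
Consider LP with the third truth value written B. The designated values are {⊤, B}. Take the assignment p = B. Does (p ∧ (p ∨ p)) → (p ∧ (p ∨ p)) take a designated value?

p ∨ p = B ∨ B = B
p ∧ (p ∨ p) = B ∧ B = B
p ∨ p = B ∨ B = B
p ∧ (p ∨ p) = B ∧ B = B
(p ∧ (p ∨ p)) → (p ∧ (p ∨ p)) = B → B = B  [¬B ∨ B]
B ∈ {⊤, B}.

Yes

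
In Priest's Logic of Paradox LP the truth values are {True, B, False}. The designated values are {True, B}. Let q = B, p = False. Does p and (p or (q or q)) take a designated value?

No

q or q = B or B = B
p or (q or q) = False or B = B
p and (p or (q or q)) = False and B = False
False ∉ {True, B}.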